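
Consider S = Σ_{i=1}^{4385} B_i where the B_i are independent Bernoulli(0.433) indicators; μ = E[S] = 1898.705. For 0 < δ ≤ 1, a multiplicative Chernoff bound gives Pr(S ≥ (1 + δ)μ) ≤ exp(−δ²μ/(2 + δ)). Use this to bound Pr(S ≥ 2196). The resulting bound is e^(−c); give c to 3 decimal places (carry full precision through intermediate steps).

21.585

Write 2196 = (1 + δ)μ, so δ = 2196/1898.705 − 1 = 0.1565778…
Then the exponent is δ²μ/(2 + δ) = (2196 − μ)² / (μ·(2 + δ)) = 21.585027.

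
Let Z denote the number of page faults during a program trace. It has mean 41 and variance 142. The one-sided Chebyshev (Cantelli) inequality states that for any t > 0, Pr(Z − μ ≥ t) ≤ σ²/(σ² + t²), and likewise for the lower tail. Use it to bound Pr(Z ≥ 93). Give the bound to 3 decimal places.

0.050

Here σ² = 142 and t = 52, so σ² + t² = 2846.
Cantelli's bound: 142/2846 = 0.0499.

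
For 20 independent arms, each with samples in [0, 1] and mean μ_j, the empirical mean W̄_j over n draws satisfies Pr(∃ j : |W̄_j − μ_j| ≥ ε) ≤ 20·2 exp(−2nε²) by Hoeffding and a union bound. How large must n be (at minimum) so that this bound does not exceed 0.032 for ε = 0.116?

Need 2·20·exp(−2nε²) ≤ 0.032, i.e. exp(−2nε²) ≤ 0.032/40.
So 2nε² ≥ ln(40/0.032) = 7.130899.
Hence n ≥ 7.130899/(2·0.116²) = 264.971.
The smallest integer n is 265.

265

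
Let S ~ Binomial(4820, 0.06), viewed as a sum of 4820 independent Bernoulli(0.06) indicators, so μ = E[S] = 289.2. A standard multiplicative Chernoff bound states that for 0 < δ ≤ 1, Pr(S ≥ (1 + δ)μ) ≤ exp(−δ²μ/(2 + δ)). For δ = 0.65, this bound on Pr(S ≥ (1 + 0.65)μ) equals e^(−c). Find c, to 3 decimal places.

c = δ²μ/(2 + δ) = 0.65²·289.2/(2 + 0.65) = 46.1083.

46.108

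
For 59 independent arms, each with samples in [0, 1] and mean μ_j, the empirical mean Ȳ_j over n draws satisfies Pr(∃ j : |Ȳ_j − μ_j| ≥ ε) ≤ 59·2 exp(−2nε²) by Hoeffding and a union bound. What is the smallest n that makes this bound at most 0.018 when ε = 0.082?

Need 2·59·exp(−2nε²) ≤ 0.018, i.e. exp(−2nε²) ≤ 0.018/118.
So 2nε² ≥ ln(118/0.018) = 8.788068.
Hence n ≥ 8.788068/(2·0.082²) = 653.485.
The smallest integer n is 654.

654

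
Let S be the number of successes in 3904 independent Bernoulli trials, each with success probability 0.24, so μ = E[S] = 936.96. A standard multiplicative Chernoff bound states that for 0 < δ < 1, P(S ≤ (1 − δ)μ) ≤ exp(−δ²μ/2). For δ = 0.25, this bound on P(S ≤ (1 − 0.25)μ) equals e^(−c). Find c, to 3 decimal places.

c = δ²μ/2 = 0.25²·936.96/2 = 29.2800.

29.280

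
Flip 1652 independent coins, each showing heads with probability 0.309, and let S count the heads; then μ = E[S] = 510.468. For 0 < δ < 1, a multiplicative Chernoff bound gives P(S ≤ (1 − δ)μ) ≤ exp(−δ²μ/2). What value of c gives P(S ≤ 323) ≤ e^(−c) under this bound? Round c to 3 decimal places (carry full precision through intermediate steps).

34.424

Write 323 = (1 − δ)μ, so δ = 1 − 323/510.468 = 0.3672473…
Then the exponent is δ²μ/2 = (μ − 323)²/(2μ) = 34.423559.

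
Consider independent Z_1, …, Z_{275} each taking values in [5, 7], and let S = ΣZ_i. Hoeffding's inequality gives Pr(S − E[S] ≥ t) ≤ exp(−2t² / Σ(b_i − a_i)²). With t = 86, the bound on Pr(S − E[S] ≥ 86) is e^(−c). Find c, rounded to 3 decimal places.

13.447

Σ(b_i − a_i)² = 275·(2)² = 1100.
c = 2t²/1100 = 2·86²/1100 = 13.4473.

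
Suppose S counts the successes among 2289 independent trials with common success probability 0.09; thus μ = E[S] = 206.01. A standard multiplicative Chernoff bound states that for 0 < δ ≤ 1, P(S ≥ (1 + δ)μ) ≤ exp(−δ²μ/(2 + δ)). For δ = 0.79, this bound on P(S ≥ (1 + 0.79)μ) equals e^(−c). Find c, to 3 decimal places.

46.083

c = δ²μ/(2 + δ) = 0.79²·206.01/(2 + 0.79) = 46.0827.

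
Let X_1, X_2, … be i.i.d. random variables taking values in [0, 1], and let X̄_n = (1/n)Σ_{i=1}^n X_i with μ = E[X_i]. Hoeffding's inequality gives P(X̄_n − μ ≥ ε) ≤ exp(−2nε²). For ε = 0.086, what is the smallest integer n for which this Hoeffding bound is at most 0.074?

Require exp(−2nε²) ≤ 0.074, i.e. 2nε² ≥ ln(1/0.074) = 2.603690.
So n ≥ 2.603690 / (2·0.086²) = 176.020.
The smallest integer n is 177.

177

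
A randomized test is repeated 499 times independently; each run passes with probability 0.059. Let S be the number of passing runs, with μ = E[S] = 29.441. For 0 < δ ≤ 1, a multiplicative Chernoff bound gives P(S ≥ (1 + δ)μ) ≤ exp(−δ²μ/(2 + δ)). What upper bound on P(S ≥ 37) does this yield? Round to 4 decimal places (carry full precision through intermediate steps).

Write 37 = (1 + δ)μ, so δ = 37/29.441 − 1 = 0.2567508…
Then the exponent is δ²μ/(2 + δ) = (37 − μ)² / (μ·(2 + δ)) = 0.859988.
Bound = exp(−0.859988) = 0.42317.

0.4232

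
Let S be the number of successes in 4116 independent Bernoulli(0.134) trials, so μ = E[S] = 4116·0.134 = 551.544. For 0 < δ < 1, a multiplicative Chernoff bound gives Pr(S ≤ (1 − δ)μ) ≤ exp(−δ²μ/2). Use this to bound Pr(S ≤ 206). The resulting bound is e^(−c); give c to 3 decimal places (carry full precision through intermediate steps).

108.242

Write 206 = (1 − δ)μ, so δ = 1 − 206/551.544 = 0.6265031…
Then the exponent is δ²μ/2 = (μ − 206)²/(2μ) = 108.242186.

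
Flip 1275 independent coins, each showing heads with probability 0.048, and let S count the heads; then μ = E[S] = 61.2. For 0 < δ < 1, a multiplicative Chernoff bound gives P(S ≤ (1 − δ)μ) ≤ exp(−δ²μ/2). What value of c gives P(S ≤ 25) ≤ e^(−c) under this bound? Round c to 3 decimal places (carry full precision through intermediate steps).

Write 25 = (1 − δ)μ, so δ = 1 − 25/61.2 = 0.5915033…
Then the exponent is δ²μ/2 = (μ − 25)²/(2μ) = 10.706209.

10.706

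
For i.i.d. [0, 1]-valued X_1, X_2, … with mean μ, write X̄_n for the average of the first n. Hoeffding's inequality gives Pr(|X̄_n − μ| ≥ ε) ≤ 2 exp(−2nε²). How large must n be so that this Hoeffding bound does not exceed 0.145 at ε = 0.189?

37

Require 2·exp(−2nε²) ≤ 0.145, i.e. 2nε² ≥ ln(2/0.145) = 2.624169.
So n ≥ 2.624169 / (2·0.189²) = 36.731.
The smallest integer n is 37.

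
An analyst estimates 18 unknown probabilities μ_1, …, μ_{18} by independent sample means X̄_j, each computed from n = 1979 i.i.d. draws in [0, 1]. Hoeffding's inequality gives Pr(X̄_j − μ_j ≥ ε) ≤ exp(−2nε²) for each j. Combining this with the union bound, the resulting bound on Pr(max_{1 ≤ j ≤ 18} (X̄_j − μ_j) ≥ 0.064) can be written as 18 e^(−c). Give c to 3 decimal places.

16.212

Union bound over the 18 events: Pr(max_{1 ≤ j ≤ 18} (X̄_j − μ_j) ≥ 0.064) ≤ 18·exp(−2nε²) = 18 exp(−2·1979·0.064²).
So c = 2·1979·0.064² = 16.2120.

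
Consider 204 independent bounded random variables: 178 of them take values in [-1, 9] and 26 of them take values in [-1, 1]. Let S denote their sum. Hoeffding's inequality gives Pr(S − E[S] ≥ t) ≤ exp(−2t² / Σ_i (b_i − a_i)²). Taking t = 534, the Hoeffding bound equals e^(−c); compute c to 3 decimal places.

31.854

Σ(b_i − a_i)² = 178·10² + 26·2² = 17904.
c = 2t² / 17904 = 2·534² / 17904 = 31.8539.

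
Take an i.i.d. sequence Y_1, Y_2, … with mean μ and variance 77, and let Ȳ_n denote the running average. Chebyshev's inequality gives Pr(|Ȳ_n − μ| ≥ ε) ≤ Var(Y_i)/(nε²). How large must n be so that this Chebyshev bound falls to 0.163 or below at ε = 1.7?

164

Require 77/(n·1.7²) ≤ 0.163, i.e. n ≥ 77/(0.163·1.7²) = 163.458.
The smallest integer n is 164.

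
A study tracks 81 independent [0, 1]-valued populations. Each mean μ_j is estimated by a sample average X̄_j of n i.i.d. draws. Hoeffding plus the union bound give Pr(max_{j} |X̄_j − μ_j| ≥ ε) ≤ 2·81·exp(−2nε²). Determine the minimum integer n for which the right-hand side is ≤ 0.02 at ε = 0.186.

131

Need 2·81·exp(−2nε²) ≤ 0.02, i.e. exp(−2nε²) ≤ 0.02/162.
So 2nε² ≥ ln(162/0.02) = 8.999619.
Hence n ≥ 8.999619/(2·0.186²) = 130.067.
The smallest integer n is 131.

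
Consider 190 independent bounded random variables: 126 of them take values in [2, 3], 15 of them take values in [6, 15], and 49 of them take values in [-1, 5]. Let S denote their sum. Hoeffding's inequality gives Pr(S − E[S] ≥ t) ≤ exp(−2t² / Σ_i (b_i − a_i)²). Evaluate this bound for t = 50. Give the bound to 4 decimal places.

Σ(b_i − a_i)² = 126·1² + 15·9² + 49·6² = 3105.
Exponent = 2·50² / 3105 = 1.61031.
Bound = exp(−1.61031) = 0.19983.

0.1998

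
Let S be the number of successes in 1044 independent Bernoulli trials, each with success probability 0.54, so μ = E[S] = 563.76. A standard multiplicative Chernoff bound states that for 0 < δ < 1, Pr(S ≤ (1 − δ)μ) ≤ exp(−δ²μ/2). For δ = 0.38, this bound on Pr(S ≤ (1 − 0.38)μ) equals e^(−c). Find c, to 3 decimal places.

c = δ²μ/2 = 0.38²·563.76/2 = 40.7035.

40.703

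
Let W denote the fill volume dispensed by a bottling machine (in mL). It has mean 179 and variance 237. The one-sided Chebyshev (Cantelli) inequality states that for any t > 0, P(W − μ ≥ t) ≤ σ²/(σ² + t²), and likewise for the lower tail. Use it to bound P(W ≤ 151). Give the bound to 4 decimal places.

Here σ² = 237 and t = 28, so σ² + t² = 1021.
Cantelli's bound: 237/1021 = 0.2321.

0.2321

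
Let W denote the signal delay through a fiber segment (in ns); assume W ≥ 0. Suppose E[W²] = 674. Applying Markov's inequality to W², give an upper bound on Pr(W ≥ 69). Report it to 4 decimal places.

0.1416

Since W ≥ 0, the event {W ≥ 69} is the same as {W² ≥ 4761}.
Markov's inequality applied to W² gives Pr(W² ≥ 4761) ≤ E[W²]/4761 = 674/4761 = 0.1416.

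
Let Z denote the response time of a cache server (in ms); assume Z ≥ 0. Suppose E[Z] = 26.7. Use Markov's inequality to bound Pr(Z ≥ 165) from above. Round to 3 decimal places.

0.162

Markov's inequality: for a non-negative random variable, Pr(Z ≥ a) ≤ E[Z]/a.
Here E[Z] = 26.7 and a = 165, so the bound is 26.7/165 = 0.1618.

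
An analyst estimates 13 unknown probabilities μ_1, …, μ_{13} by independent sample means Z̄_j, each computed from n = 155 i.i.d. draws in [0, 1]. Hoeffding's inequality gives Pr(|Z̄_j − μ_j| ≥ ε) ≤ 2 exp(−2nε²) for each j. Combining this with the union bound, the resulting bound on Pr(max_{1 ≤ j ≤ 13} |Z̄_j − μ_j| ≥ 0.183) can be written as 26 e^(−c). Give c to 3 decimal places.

10.382

Union bound over the 13 events: Pr(max_{1 ≤ j ≤ 13} |Z̄_j − μ_j| ≥ 0.183) ≤ 13·2·exp(−2nε²) = 26 exp(−2·155·0.183²).
So c = 2·155·0.183² = 10.3816.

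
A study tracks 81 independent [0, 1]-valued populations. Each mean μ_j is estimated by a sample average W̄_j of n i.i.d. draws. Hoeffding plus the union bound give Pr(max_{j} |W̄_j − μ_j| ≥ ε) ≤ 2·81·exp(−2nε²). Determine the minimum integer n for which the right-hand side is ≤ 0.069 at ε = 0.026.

Need 2·81·exp(−2nε²) ≤ 0.069, i.e. exp(−2nε²) ≤ 0.069/162.
So 2nε² ≥ ln(162/0.069) = 7.761245.
Hence n ≥ 7.761245/(2·0.026²) = 5740.566.
The smallest integer n is 5741.

5741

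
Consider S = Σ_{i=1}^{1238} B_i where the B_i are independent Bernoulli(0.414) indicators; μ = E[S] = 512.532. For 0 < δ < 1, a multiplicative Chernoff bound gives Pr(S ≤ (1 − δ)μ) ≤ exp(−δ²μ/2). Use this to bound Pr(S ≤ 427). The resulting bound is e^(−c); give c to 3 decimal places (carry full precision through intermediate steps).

Write 427 = (1 − δ)μ, so δ = 1 − 427/512.532 = 0.1668813…
Then the exponent is δ²μ/2 = (μ − 427)²/(2μ) = 7.136845.

7.137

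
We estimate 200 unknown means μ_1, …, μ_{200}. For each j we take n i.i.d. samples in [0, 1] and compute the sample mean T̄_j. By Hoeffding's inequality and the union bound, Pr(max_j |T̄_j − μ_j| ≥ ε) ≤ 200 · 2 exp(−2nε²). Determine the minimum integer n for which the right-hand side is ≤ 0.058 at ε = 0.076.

766

Need 2·200·exp(−2nε²) ≤ 0.058, i.e. exp(−2nε²) ≤ 0.058/400.
So 2nε² ≥ ln(400/0.058) = 8.838777.
Hence n ≥ 8.838777/(2·0.076²) = 765.130.
The smallest integer n is 766.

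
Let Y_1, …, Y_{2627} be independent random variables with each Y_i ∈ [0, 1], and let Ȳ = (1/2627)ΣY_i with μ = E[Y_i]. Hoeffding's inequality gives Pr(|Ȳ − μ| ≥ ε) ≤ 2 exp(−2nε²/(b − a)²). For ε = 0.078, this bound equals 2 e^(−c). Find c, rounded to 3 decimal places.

31.965

c = 2nε²/(b − a)² = 2·2627·0.078² / 1² = 31.9653.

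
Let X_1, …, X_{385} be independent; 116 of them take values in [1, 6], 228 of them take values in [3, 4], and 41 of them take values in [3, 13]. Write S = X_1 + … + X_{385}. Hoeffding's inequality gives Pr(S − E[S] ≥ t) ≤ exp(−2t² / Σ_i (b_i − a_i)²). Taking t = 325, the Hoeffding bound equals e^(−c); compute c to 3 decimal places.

29.227

Σ(b_i − a_i)² = 116·5² + 228·1² + 41·10² = 7228.
c = 2t² / 7228 = 2·325² / 7228 = 29.2266.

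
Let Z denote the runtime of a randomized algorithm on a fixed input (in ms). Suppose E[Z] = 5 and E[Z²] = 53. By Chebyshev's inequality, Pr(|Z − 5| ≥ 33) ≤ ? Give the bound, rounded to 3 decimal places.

0.026

Var(Z) = E[Z²] − (E[Z])² = 53 − 25 = 28.
Chebyshev's inequality: Pr(|Z − μ| ≥ t) ≤ Var(Z)/t² = 28/1089 = 0.0257.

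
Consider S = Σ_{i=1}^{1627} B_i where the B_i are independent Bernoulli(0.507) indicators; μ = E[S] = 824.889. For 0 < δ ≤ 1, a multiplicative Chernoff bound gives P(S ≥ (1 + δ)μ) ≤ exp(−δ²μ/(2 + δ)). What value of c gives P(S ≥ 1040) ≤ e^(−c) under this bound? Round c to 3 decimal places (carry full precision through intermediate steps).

24.813

Write 1040 = (1 + δ)μ, so δ = 1040/824.889 − 1 = 0.2607757…
Then the exponent is δ²μ/(2 + δ) = (1040 − μ)² / (μ·(2 + δ)) = 24.812599.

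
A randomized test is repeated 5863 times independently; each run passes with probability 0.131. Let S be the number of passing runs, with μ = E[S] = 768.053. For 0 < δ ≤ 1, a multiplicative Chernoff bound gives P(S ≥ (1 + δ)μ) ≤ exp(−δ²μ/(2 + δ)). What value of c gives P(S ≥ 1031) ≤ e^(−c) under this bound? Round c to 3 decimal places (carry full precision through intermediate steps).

Write 1031 = (1 + δ)μ, so δ = 1031/768.053 − 1 = 0.3423553…
Then the exponent is δ²μ/(2 + δ) = (1031 − μ)² / (μ·(2 + δ)) = 38.431955.

38.432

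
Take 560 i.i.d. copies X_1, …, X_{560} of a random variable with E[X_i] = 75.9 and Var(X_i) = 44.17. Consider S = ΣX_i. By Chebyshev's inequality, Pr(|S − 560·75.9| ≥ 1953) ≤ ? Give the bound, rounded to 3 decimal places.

Var(S) = n·Var(X_i) = 560·44.17 = 24735.2.
Chebyshev: Pr(|S − 560·75.9| ≥ 1953) ≤ Var(S)/1953² = 24735.2/3814209 = 0.0065.

0.006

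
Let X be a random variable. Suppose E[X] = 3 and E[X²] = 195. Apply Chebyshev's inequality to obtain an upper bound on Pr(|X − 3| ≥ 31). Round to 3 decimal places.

0.194

Var(X) = E[X²] − (E[X])² = 195 − 9 = 186.
Chebyshev's inequality: Pr(|X − μ| ≥ t) ≤ Var(X)/t² = 186/961 = 0.1935.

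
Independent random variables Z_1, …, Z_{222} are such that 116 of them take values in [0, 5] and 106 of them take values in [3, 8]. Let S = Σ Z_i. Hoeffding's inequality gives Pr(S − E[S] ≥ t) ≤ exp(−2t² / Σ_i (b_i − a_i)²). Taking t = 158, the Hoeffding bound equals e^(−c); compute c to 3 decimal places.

8.996

Σ(b_i − a_i)² = 116·5² + 106·5² = 5550.
c = 2t² / 5550 = 2·158² / 5550 = 8.9960.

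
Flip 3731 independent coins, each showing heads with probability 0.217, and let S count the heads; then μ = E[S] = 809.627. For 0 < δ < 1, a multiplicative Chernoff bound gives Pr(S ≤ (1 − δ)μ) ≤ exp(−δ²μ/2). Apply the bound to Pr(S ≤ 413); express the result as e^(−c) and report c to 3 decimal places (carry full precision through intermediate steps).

97.152

Write 413 = (1 − δ)μ, so δ = 1 − 413/809.627 = 0.4898886…
Then the exponent is δ²μ/2 = (μ − 413)²/(2μ) = 97.151514.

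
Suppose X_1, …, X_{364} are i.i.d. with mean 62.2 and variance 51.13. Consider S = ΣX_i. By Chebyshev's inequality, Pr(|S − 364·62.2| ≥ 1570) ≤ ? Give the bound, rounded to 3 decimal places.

Var(S) = n·Var(X_i) = 364·51.13 = 18611.32.
Chebyshev: Pr(|S − 364·62.2| ≥ 1570) ≤ Var(S)/1570² = 18611.32/2464900 = 0.0076.

0.008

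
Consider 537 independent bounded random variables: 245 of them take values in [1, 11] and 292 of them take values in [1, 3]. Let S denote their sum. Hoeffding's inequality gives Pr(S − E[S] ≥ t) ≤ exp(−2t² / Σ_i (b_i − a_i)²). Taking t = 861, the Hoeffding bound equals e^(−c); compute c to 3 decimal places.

Σ(b_i − a_i)² = 245·10² + 292·2² = 25668.
c = 2t² / 25668 = 2·861² / 25668 = 57.7623.

57.762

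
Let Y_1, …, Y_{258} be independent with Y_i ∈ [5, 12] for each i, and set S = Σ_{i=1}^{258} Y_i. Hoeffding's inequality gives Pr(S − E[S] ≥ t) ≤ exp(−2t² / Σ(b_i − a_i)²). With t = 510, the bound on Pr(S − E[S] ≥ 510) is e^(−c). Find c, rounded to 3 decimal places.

Σ(b_i − a_i)² = 258·(7)² = 12642.
c = 2t²/12642 = 2·510²/12642 = 41.1486.

41.149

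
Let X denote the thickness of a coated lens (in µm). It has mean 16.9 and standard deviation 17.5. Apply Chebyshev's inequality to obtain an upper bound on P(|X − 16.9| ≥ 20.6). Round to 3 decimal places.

Chebyshev: P(|X − μ| ≥ t) ≤ Var(X)/t².
Var(X) = σ² = 17.5² = 306.25.
Bound = 306.25 / 424.36 = 0.7217.

0.722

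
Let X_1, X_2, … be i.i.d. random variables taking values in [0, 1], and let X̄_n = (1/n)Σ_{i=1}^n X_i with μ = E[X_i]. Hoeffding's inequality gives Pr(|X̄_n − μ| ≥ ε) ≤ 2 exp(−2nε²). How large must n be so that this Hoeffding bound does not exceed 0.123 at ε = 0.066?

321

Require 2·exp(−2nε²) ≤ 0.123, i.e. 2nε² ≥ ln(2/0.123) = 2.788718.
So n ≥ 2.788718 / (2·0.066²) = 320.101.
The smallest integer n is 321.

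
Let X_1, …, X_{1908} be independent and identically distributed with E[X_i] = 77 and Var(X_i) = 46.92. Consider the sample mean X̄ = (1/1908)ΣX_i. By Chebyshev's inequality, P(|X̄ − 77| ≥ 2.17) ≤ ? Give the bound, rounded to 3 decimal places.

0.005

Var(X̄) = Var(X_i)/n = 46.92/1908 = 0.024591.
Chebyshev: P(|X̄ − 77| ≥ 2.17) ≤ Var(X̄)/(2.17)² = 46.92/(1908·2.17²) = 0.0052.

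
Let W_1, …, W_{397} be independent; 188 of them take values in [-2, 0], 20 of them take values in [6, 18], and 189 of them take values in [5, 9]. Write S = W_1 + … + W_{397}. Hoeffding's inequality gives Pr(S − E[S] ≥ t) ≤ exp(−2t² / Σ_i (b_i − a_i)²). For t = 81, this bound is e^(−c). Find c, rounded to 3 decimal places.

Σ(b_i − a_i)² = 188·2² + 20·12² + 189·4² = 6656.
c = 2t² / 6656 = 2·81² / 6656 = 1.9715.

1.971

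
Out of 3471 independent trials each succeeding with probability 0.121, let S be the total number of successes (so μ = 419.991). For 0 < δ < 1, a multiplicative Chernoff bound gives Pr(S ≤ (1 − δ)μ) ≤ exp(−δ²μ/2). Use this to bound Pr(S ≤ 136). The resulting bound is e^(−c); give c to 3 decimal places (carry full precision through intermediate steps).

96.015

Write 136 = (1 − δ)μ, so δ = 1 − 136/419.991 = 0.6761835…
Then the exponent is δ²μ/2 = (μ − 136)²/(2μ) = 96.015019.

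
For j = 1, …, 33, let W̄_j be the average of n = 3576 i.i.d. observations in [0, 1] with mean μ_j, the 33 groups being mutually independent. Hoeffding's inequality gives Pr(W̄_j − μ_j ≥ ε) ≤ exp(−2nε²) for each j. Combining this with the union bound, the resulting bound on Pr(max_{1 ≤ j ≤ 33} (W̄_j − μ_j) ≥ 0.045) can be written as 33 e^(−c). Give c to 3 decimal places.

Union bound over the 33 events: Pr(max_{1 ≤ j ≤ 33} (W̄_j − μ_j) ≥ 0.045) ≤ 33·exp(−2nε²) = 33 exp(−2·3576·0.045²).
So c = 2·3576·0.045² = 14.4828.

14.483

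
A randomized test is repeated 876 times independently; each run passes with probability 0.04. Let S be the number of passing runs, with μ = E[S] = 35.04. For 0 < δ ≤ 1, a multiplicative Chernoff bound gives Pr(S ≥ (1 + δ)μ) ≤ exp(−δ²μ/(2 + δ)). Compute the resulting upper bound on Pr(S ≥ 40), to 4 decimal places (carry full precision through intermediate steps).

0.7205

Write 40 = (1 + δ)μ, so δ = 40/35.04 − 1 = 0.1415525…
Then the exponent is δ²μ/(2 + δ) = (40 − μ)² / (μ·(2 + δ)) = 0.327846.
Bound = exp(−0.327846) = 0.72047.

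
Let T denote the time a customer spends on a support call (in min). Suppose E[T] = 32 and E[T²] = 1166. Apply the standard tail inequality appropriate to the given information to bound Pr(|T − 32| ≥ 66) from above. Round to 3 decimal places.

The first two moments determine the variance, so Chebyshev's inequality is the sharpest standard bound available.
Var(T) = E[T²] − (E[T])² = 1166 − 1024 = 142.
Chebyshev's inequality: Pr(|T − μ| ≥ t) ≤ Var(T)/t² = 142/4356 = 0.0326.

0.033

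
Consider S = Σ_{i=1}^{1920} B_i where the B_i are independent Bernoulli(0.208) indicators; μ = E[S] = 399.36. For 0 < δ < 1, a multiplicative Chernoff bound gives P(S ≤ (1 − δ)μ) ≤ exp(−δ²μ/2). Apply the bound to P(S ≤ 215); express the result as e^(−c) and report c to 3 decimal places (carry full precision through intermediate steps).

Write 215 = (1 − δ)μ, so δ = 1 − 215/399.36 = 0.4616386…
Then the exponent is δ²μ/2 = (μ − 215)²/(2μ) = 42.553848.

42.554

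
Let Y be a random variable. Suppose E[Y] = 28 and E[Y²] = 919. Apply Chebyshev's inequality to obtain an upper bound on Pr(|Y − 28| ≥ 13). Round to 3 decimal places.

0.799

Var(Y) = E[Y²] − (E[Y])² = 919 − 784 = 135.
Chebyshev's inequality: Pr(|Y − μ| ≥ t) ≤ Var(Y)/t² = 135/169 = 0.7988.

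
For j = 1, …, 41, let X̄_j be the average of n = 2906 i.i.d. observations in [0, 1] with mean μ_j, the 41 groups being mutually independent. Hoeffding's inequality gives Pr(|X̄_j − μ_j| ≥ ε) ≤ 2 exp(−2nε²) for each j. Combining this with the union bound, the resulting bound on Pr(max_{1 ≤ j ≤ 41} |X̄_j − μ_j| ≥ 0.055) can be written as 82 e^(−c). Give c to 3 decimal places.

17.581

Union bound over the 41 events: Pr(max_{1 ≤ j ≤ 41} |X̄_j − μ_j| ≥ 0.055) ≤ 41·2·exp(−2nε²) = 82 exp(−2·2906·0.055²).
So c = 2·2906·0.055² = 17.5813.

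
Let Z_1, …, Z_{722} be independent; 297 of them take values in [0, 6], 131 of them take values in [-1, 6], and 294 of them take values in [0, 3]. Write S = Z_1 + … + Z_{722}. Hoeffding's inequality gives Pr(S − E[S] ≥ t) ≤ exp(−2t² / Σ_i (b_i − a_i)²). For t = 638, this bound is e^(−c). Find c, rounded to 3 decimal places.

41.205

Σ(b_i − a_i)² = 297·6² + 131·7² + 294·3² = 19757.
c = 2t² / 19757 = 2·638² / 19757 = 41.2050.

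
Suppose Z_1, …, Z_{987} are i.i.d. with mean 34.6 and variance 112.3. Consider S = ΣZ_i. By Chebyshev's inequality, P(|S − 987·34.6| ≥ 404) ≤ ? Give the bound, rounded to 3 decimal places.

0.679

Var(S) = n·Var(Z_i) = 987·112.3 = 110840.1.
Chebyshev: P(|S − 987·34.6| ≥ 404) ≤ Var(S)/404² = 110840.1/163216 = 0.6791.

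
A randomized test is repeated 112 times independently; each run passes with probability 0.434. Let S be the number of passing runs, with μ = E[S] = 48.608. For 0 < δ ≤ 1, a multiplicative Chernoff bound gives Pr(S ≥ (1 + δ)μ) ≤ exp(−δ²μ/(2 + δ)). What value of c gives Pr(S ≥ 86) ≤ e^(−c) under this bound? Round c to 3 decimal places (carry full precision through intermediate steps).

10.387

Write 86 = (1 + δ)μ, so δ = 86/48.608 − 1 = 0.7692561…
Then the exponent is δ²μ/(2 + δ) = (86 − μ)² / (μ·(2 + δ)) = 10.386914.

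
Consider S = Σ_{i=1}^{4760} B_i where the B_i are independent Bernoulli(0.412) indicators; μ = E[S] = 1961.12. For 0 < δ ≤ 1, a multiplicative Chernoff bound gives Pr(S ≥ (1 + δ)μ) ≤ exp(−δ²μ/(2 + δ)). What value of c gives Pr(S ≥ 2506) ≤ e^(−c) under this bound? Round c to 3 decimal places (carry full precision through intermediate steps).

Write 2506 = (1 + δ)μ, so δ = 2506/1961.12 − 1 = 0.2778412…
Then the exponent is δ²μ/(2 + δ) = (2506 − μ)² / (μ·(2 + δ)) = 66.462109.

66.462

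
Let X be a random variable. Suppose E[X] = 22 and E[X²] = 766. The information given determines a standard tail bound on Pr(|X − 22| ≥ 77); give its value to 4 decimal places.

0.0476

The first two moments determine the variance, so Chebyshev's inequality is the sharpest standard bound available.
Var(X) = E[X²] − (E[X])² = 766 − 484 = 282.
Chebyshev's inequality: Pr(|X − μ| ≥ t) ≤ Var(X)/t² = 282/5929 = 0.0476.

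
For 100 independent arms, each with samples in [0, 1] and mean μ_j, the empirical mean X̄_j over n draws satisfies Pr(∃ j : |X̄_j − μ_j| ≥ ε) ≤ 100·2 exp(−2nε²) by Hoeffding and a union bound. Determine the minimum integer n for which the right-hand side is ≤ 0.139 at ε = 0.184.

Need 2·100·exp(−2nε²) ≤ 0.139, i.e. exp(−2nε²) ≤ 0.139/200.
So 2nε² ≥ ln(200/0.139) = 7.271599.
Hence n ≥ 7.271599/(2·0.184²) = 107.390.
The smallest integer n is 108.

108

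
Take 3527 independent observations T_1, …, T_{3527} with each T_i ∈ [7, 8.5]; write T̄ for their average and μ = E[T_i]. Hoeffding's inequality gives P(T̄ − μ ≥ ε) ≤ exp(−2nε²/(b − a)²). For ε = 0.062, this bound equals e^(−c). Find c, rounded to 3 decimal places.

12.051

c = 2nε²/(b − a)² = 2·3527·0.062² / 1.5² = 12.0514.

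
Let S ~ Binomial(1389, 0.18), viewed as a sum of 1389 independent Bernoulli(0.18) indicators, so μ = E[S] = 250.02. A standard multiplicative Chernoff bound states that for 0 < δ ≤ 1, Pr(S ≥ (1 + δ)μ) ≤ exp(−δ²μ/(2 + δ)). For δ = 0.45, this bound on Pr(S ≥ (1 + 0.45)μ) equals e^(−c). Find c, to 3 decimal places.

20.665

c = δ²μ/(2 + δ) = 0.45²·250.02/(2 + 0.45) = 20.6649.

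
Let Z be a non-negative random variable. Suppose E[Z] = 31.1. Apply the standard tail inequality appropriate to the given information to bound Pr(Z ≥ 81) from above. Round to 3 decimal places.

Only the mean of a non-negative variable is known, so Markov's inequality is the applicable tail bound.
Markov's inequality: for a non-negative random variable, Pr(Z ≥ a) ≤ E[Z]/a.
Here E[Z] = 31.1 and a = 81, so the bound is 31.1/81 = 0.3840.

0.384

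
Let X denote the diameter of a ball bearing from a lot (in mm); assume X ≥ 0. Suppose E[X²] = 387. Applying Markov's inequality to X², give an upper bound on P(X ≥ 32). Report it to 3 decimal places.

0.378

Since X ≥ 0, the event {X ≥ 32} is the same as {X² ≥ 1024}.
Markov's inequality applied to X² gives P(X² ≥ 1024) ≤ E[X²]/1024 = 387/1024 = 0.3779.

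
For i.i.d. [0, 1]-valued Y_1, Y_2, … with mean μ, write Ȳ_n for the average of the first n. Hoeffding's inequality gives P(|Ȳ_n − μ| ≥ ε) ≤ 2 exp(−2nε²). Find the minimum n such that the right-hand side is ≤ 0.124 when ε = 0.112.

111

Require 2·exp(−2nε²) ≤ 0.124, i.e. 2nε² ≥ ln(2/0.124) = 2.780621.
So n ≥ 2.780621 / (2·0.112²) = 110.835.
The smallest integer n is 111.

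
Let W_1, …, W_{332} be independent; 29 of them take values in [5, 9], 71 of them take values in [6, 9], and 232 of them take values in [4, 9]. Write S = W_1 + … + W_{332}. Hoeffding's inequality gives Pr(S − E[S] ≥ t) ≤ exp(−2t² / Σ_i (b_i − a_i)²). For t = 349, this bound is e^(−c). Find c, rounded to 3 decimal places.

Σ(b_i − a_i)² = 29·4² + 71·3² + 232·5² = 6903.
c = 2t² / 6903 = 2·349² / 6903 = 35.2893.

35.289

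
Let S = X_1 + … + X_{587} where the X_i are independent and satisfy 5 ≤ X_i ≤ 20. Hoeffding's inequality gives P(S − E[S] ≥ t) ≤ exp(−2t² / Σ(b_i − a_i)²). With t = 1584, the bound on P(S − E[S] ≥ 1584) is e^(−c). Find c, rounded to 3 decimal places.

37.994

Σ(b_i − a_i)² = 587·(15)² = 132075.
c = 2t²/132075 = 2·1584²/132075 = 37.9944.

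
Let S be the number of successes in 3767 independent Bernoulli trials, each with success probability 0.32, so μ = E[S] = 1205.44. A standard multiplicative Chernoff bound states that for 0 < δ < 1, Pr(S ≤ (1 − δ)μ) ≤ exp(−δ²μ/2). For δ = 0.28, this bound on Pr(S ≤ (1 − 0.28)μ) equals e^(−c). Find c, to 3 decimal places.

47.253

c = δ²μ/2 = 0.28²·1205.44/2 = 47.2532.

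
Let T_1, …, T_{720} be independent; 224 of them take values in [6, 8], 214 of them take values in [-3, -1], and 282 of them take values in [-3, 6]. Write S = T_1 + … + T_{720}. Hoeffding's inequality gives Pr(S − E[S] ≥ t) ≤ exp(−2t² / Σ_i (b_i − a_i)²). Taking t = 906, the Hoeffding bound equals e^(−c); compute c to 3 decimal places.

Σ(b_i − a_i)² = 224·2² + 214·2² + 282·9² = 24594.
c = 2t² / 24594 = 2·906² / 24594 = 66.7509.

66.751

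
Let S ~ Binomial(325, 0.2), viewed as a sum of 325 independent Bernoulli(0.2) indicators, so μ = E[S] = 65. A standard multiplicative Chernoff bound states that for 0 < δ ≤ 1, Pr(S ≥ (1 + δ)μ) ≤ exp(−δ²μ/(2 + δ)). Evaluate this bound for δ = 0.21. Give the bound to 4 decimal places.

0.2733

Exponent = δ²μ/(2 + δ) = 0.21²·65/2.21 = 1.2971.
Bound = exp(−1.2971) = 0.27333.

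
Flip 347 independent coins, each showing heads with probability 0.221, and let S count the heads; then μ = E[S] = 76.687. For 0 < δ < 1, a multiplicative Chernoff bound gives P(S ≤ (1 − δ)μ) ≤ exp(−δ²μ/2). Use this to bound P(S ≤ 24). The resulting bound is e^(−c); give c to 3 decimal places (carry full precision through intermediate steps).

Write 24 = (1 − δ)μ, so δ = 1 − 24/76.687 = 0.6870395…
Then the exponent is δ²μ/2 = (μ − 24)²/(2μ) = 18.099026.

18.099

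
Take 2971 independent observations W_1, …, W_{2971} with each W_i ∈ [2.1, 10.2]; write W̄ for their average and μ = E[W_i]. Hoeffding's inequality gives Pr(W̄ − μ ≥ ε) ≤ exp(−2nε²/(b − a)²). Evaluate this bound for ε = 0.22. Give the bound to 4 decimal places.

Exponent: 2nε²/(b − a)² = 2·2971·0.22² / 8.1² = 4.38337.
Bound = exp(−4.38337) = 0.01248.

0.0125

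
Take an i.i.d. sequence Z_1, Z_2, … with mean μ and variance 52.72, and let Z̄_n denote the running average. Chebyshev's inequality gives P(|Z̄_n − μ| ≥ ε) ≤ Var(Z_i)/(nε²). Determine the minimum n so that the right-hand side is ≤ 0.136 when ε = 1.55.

162

Require 52.72/(n·1.55²) ≤ 0.136, i.e. n ≥ 52.72/(0.136·1.55²) = 161.352.
The smallest integer n is 162.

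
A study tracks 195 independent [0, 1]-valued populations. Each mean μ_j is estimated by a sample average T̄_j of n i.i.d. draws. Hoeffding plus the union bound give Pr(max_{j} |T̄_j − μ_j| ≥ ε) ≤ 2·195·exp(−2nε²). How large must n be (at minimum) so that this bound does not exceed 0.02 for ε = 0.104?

Need 2·195·exp(−2nε²) ≤ 0.02, i.e. exp(−2nε²) ≤ 0.02/390.
So 2nε² ≥ ln(390/0.02) = 9.878170.
Hence n ≥ 9.878170/(2·0.104²) = 456.646.
The smallest integer n is 457.

457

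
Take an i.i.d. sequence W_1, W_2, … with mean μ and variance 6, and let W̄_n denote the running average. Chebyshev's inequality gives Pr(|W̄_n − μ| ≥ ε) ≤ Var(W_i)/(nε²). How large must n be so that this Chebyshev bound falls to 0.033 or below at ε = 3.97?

Require 6/(n·3.97²) ≤ 0.033, i.e. n ≥ 6/(0.033·3.97²) = 11.536.
The smallest integer n is 12.

12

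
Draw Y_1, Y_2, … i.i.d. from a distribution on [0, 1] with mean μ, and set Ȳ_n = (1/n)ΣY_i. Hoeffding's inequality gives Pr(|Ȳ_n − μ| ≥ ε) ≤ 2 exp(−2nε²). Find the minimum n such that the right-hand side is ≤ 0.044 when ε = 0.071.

Require 2·exp(−2nε²) ≤ 0.044, i.e. 2nε² ≥ ln(2/0.044) = 3.816713.
So n ≥ 3.816713 / (2·0.071²) = 378.567.
The smallest integer n is 379.

379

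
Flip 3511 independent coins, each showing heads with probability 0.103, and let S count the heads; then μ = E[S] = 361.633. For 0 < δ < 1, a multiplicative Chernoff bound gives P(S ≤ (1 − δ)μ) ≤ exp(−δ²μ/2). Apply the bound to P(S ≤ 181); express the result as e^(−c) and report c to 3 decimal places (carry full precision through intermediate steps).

Write 181 = (1 − δ)μ, so δ = 1 − 181/361.633 = 0.4994926…
Then the exponent is δ²μ/2 = (μ − 181)²/(2μ) = 45.112422.

45.112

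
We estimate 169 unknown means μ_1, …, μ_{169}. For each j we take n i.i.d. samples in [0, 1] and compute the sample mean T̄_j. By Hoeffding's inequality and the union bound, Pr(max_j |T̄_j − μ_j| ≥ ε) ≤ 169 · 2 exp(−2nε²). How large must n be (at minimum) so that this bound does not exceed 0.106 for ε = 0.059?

1159

Need 2·169·exp(−2nε²) ≤ 0.106, i.e. exp(−2nε²) ≤ 0.106/338.
So 2nε² ≥ ln(338/0.106) = 8.067362.
Hence n ≥ 8.067362/(2·0.059²) = 1158.771.
The smallest integer n is 1159.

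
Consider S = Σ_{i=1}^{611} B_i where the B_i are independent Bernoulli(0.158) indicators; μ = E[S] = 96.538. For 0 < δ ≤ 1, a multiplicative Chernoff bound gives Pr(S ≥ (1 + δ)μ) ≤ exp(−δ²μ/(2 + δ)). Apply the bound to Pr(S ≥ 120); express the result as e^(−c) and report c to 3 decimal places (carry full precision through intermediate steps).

2.542

Write 120 = (1 + δ)μ, so δ = 120/96.538 − 1 = 0.2430338…
Then the exponent is δ²μ/(2 + δ) = (120 − μ)² / (μ·(2 + δ)) = 2.542119.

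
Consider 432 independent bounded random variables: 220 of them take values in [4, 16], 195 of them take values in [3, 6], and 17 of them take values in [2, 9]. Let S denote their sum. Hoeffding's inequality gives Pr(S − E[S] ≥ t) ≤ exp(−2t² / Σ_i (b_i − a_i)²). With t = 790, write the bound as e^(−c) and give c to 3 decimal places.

Σ(b_i − a_i)² = 220·12² + 195·3² + 17·7² = 34268.
c = 2t² / 34268 = 2·790² / 34268 = 36.4247.

36.425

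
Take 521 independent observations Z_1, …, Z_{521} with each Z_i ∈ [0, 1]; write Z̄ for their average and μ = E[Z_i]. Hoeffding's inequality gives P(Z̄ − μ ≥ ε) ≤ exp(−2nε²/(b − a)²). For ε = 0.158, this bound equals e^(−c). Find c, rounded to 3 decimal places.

26.012

c = 2nε²/(b − a)² = 2·521·0.158² / 1² = 26.0125.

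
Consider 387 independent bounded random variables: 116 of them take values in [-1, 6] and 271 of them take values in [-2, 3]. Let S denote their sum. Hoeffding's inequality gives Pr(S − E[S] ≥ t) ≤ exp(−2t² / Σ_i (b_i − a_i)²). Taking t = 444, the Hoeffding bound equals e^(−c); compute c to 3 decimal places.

Σ(b_i − a_i)² = 116·7² + 271·5² = 12459.
c = 2t² / 12459 = 2·444² / 12459 = 31.6456.

31.646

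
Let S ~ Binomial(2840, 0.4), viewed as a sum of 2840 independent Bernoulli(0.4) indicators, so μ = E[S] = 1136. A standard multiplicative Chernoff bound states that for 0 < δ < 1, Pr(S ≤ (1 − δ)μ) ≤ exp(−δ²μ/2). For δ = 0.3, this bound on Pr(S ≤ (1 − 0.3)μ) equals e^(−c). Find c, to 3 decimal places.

51.120

c = δ²μ/2 = 0.3²·1136/2 = 51.1200.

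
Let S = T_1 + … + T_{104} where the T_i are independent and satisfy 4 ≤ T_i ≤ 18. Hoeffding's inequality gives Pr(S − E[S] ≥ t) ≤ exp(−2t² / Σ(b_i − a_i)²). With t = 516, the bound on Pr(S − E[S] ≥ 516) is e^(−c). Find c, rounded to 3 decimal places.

26.124

Σ(b_i − a_i)² = 104·(14)² = 20384.
c = 2t²/20384 = 2·516²/20384 = 26.1240.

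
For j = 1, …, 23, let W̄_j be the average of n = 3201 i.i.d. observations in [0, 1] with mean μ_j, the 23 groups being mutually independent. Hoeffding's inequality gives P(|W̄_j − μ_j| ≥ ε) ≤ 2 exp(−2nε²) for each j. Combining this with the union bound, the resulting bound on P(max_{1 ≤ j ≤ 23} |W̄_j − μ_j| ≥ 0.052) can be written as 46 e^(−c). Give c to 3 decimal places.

17.311

Union bound over the 23 events: P(max_{1 ≤ j ≤ 23} |W̄_j − μ_j| ≥ 0.052) ≤ 23·2·exp(−2nε²) = 46 exp(−2·3201·0.052²).
So c = 2·3201·0.052² = 17.3110.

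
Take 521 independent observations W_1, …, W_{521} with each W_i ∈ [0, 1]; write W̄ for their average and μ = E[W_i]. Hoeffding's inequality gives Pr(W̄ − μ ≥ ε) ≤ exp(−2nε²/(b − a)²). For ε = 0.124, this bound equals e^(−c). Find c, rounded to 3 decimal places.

16.022

c = 2nε²/(b − a)² = 2·521·0.124² / 1² = 16.0218.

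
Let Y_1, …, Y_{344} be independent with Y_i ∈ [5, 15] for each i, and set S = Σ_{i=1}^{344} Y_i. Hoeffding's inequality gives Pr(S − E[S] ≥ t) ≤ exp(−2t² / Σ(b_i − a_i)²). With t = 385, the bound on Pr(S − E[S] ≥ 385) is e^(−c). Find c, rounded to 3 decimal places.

Σ(b_i − a_i)² = 344·(10)² = 34400.
c = 2t²/34400 = 2·385²/34400 = 8.6177.

8.618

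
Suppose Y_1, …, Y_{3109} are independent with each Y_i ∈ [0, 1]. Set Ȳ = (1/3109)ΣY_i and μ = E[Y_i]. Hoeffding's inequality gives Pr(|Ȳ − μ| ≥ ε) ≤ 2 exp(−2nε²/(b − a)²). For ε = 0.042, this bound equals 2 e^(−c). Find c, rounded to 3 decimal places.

10.969

c = 2nε²/(b − a)² = 2·3109·0.042² / 1² = 10.9686.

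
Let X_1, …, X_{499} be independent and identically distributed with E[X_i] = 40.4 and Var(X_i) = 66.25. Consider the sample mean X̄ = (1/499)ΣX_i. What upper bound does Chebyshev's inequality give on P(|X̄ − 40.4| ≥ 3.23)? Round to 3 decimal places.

0.013

Var(X̄) = Var(X_i)/n = 66.25/499 = 0.13277.
Chebyshev: P(|X̄ − 40.4| ≥ 3.23) ≤ Var(X̄)/(3.23)² = 66.25/(499·3.23²) = 0.0127.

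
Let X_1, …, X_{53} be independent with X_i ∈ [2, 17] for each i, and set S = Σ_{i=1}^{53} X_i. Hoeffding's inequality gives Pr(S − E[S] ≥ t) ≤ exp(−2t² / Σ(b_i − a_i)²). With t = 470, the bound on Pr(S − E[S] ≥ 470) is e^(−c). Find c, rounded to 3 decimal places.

37.048

Σ(b_i − a_i)² = 53·(15)² = 11925.
c = 2t²/11925 = 2·470²/11925 = 37.0482.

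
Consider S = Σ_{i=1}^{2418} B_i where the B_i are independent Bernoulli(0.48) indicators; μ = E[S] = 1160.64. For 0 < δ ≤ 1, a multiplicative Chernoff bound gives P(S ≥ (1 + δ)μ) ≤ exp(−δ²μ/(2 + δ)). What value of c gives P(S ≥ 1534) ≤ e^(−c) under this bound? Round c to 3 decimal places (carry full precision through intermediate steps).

51.731

Write 1534 = (1 + δ)μ, so δ = 1534/1160.64 − 1 = 0.3216846…
Then the exponent is δ²μ/(2 + δ) = (1534 − μ)² / (μ·(2 + δ)) = 51.731470.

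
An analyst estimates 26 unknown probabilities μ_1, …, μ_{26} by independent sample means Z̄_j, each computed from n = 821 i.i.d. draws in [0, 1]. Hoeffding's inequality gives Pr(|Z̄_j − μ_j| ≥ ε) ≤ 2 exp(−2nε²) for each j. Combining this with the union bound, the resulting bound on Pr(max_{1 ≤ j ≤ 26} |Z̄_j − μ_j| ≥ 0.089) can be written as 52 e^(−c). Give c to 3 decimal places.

Union bound over the 26 events: Pr(max_{1 ≤ j ≤ 26} |Z̄_j − μ_j| ≥ 0.089) ≤ 26·2·exp(−2nε²) = 52 exp(−2·821·0.089²).
So c = 2·821·0.089² = 13.0063.

13.006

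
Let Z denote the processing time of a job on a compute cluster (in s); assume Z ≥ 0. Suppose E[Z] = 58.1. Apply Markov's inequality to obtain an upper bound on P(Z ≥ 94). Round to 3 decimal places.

0.618

Markov's inequality: for a non-negative random variable, P(Z ≥ a) ≤ E[Z]/a.
Here E[Z] = 58.1 and a = 94, so the bound is 58.1/94 = 0.6181.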